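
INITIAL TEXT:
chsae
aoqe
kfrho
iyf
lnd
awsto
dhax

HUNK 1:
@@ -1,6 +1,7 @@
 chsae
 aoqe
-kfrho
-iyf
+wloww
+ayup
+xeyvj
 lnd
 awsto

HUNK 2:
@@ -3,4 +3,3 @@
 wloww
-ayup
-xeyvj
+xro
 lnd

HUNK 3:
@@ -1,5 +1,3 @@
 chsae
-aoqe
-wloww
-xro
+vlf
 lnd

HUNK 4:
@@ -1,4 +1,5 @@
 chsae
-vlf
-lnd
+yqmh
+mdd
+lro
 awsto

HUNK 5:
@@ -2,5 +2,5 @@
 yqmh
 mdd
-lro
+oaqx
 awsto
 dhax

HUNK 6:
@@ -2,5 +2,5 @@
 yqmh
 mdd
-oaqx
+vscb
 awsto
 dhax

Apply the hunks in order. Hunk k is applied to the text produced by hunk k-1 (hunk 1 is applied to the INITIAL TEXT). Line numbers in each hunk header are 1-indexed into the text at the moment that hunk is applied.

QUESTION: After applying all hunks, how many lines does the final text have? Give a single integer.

Hunk 1: at line 1 remove [kfrho,iyf] add [wloww,ayup,xeyvj] -> 8 lines: chsae aoqe wloww ayup xeyvj lnd awsto dhax
Hunk 2: at line 3 remove [ayup,xeyvj] add [xro] -> 7 lines: chsae aoqe wloww xro lnd awsto dhax
Hunk 3: at line 1 remove [aoqe,wloww,xro] add [vlf] -> 5 lines: chsae vlf lnd awsto dhax
Hunk 4: at line 1 remove [vlf,lnd] add [yqmh,mdd,lro] -> 6 lines: chsae yqmh mdd lro awsto dhax
Hunk 5: at line 2 remove [lro] add [oaqx] -> 6 lines: chsae yqmh mdd oaqx awsto dhax
Hunk 6: at line 2 remove [oaqx] add [vscb] -> 6 lines: chsae yqmh mdd vscb awsto dhax
Final line count: 6

Answer: 6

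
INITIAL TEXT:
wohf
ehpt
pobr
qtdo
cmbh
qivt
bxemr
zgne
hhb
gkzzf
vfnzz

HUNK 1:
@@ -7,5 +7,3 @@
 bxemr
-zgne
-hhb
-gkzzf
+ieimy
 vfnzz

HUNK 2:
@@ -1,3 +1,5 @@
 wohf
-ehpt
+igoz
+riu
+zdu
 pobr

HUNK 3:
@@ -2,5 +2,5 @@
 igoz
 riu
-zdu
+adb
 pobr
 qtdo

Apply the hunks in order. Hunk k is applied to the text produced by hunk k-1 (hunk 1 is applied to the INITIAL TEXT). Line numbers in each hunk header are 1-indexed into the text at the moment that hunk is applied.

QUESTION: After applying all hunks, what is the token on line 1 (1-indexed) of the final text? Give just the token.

Hunk 1: at line 7 remove [zgne,hhb,gkzzf] add [ieimy] -> 9 lines: wohf ehpt pobr qtdo cmbh qivt bxemr ieimy vfnzz
Hunk 2: at line 1 remove [ehpt] add [igoz,riu,zdu] -> 11 lines: wohf igoz riu zdu pobr qtdo cmbh qivt bxemr ieimy vfnzz
Hunk 3: at line 2 remove [zdu] add [adb] -> 11 lines: wohf igoz riu adb pobr qtdo cmbh qivt bxemr ieimy vfnzz
Final line 1: wohf

Answer: wohf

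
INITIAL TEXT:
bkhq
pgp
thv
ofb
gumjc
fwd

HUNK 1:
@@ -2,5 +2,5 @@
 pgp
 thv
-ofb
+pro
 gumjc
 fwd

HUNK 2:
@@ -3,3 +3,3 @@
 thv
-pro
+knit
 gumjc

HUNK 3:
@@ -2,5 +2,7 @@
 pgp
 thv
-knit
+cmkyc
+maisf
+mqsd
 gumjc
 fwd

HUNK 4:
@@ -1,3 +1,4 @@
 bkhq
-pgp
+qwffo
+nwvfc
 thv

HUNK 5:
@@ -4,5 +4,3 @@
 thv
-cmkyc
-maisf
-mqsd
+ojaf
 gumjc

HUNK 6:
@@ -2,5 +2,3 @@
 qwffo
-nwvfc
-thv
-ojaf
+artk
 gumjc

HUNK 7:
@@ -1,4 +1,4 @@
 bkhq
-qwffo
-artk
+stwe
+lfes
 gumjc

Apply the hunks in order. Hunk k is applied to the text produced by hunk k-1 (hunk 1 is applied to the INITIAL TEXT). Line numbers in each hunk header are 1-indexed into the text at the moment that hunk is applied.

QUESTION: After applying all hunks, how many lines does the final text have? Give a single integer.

Answer: 5

Derivation:
Hunk 1: at line 2 remove [ofb] add [pro] -> 6 lines: bkhq pgp thv pro gumjc fwd
Hunk 2: at line 3 remove [pro] add [knit] -> 6 lines: bkhq pgp thv knit gumjc fwd
Hunk 3: at line 2 remove [knit] add [cmkyc,maisf,mqsd] -> 8 lines: bkhq pgp thv cmkyc maisf mqsd gumjc fwd
Hunk 4: at line 1 remove [pgp] add [qwffo,nwvfc] -> 9 lines: bkhq qwffo nwvfc thv cmkyc maisf mqsd gumjc fwd
Hunk 5: at line 4 remove [cmkyc,maisf,mqsd] add [ojaf] -> 7 lines: bkhq qwffo nwvfc thv ojaf gumjc fwd
Hunk 6: at line 2 remove [nwvfc,thv,ojaf] add [artk] -> 5 lines: bkhq qwffo artk gumjc fwd
Hunk 7: at line 1 remove [qwffo,artk] add [stwe,lfes] -> 5 lines: bkhq stwe lfes gumjc fwd
Final line count: 5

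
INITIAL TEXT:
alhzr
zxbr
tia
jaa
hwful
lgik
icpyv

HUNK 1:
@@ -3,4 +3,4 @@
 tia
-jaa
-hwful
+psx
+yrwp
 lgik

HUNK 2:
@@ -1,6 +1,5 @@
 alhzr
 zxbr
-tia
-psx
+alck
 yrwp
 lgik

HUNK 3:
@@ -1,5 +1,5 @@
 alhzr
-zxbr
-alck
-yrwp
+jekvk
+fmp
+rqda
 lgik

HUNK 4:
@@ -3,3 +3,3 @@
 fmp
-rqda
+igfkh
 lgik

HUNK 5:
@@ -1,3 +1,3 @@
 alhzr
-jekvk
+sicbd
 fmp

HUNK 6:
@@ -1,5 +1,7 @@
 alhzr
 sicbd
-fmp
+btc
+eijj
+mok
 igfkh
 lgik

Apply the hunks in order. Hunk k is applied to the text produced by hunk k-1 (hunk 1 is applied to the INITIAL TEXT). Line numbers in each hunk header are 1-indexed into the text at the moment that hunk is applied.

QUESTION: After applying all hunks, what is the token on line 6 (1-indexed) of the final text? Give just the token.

Answer: igfkh

Derivation:
Hunk 1: at line 3 remove [jaa,hwful] add [psx,yrwp] -> 7 lines: alhzr zxbr tia psx yrwp lgik icpyv
Hunk 2: at line 1 remove [tia,psx] add [alck] -> 6 lines: alhzr zxbr alck yrwp lgik icpyv
Hunk 3: at line 1 remove [zxbr,alck,yrwp] add [jekvk,fmp,rqda] -> 6 lines: alhzr jekvk fmp rqda lgik icpyv
Hunk 4: at line 3 remove [rqda] add [igfkh] -> 6 lines: alhzr jekvk fmp igfkh lgik icpyv
Hunk 5: at line 1 remove [jekvk] add [sicbd] -> 6 lines: alhzr sicbd fmp igfkh lgik icpyv
Hunk 6: at line 1 remove [fmp] add [btc,eijj,mok] -> 8 lines: alhzr sicbd btc eijj mok igfkh lgik icpyv
Final line 6: igfkh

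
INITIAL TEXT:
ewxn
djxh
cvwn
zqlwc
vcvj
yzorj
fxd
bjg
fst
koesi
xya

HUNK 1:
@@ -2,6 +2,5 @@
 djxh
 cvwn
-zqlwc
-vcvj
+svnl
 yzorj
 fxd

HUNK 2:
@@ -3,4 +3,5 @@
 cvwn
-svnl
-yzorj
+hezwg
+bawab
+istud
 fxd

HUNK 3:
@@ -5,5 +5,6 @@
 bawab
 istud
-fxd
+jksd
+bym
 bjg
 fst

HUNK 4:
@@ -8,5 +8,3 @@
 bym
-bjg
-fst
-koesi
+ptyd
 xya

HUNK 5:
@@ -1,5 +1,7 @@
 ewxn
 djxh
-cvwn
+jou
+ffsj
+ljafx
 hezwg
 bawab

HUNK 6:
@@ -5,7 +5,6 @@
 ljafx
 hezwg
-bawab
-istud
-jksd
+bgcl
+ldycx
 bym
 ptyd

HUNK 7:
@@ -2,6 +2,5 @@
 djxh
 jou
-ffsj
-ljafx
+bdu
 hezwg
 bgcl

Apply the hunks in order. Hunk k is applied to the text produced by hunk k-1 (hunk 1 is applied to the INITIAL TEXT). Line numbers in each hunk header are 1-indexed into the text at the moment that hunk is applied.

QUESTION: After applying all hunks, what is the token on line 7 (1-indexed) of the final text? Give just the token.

Hunk 1: at line 2 remove [zqlwc,vcvj] add [svnl] -> 10 lines: ewxn djxh cvwn svnl yzorj fxd bjg fst koesi xya
Hunk 2: at line 3 remove [svnl,yzorj] add [hezwg,bawab,istud] -> 11 lines: ewxn djxh cvwn hezwg bawab istud fxd bjg fst koesi xya
Hunk 3: at line 5 remove [fxd] add [jksd,bym] -> 12 lines: ewxn djxh cvwn hezwg bawab istud jksd bym bjg fst koesi xya
Hunk 4: at line 8 remove [bjg,fst,koesi] add [ptyd] -> 10 lines: ewxn djxh cvwn hezwg bawab istud jksd bym ptyd xya
Hunk 5: at line 1 remove [cvwn] add [jou,ffsj,ljafx] -> 12 lines: ewxn djxh jou ffsj ljafx hezwg bawab istud jksd bym ptyd xya
Hunk 6: at line 5 remove [bawab,istud,jksd] add [bgcl,ldycx] -> 11 lines: ewxn djxh jou ffsj ljafx hezwg bgcl ldycx bym ptyd xya
Hunk 7: at line 2 remove [ffsj,ljafx] add [bdu] -> 10 lines: ewxn djxh jou bdu hezwg bgcl ldycx bym ptyd xya
Final line 7: ldycx

Answer: ldycx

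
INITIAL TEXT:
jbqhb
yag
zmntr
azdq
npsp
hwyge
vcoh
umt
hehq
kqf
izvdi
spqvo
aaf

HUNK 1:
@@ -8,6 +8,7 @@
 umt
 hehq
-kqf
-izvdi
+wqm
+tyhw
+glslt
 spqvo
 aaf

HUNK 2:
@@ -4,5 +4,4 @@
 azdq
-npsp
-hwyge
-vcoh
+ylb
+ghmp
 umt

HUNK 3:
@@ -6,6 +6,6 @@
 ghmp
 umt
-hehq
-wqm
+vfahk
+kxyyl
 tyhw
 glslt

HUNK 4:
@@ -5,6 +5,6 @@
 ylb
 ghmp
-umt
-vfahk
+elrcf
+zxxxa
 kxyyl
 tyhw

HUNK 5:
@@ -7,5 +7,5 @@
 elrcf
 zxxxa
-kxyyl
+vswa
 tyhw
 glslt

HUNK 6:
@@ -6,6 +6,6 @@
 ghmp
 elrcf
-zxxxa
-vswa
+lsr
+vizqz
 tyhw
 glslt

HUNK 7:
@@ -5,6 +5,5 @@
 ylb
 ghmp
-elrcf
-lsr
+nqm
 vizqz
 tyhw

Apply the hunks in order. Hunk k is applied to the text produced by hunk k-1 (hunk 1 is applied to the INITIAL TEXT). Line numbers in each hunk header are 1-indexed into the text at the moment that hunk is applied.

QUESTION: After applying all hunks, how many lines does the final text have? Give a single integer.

Answer: 12

Derivation:
Hunk 1: at line 8 remove [kqf,izvdi] add [wqm,tyhw,glslt] -> 14 lines: jbqhb yag zmntr azdq npsp hwyge vcoh umt hehq wqm tyhw glslt spqvo aaf
Hunk 2: at line 4 remove [npsp,hwyge,vcoh] add [ylb,ghmp] -> 13 lines: jbqhb yag zmntr azdq ylb ghmp umt hehq wqm tyhw glslt spqvo aaf
Hunk 3: at line 6 remove [hehq,wqm] add [vfahk,kxyyl] -> 13 lines: jbqhb yag zmntr azdq ylb ghmp umt vfahk kxyyl tyhw glslt spqvo aaf
Hunk 4: at line 5 remove [umt,vfahk] add [elrcf,zxxxa] -> 13 lines: jbqhb yag zmntr azdq ylb ghmp elrcf zxxxa kxyyl tyhw glslt spqvo aaf
Hunk 5: at line 7 remove [kxyyl] add [vswa] -> 13 lines: jbqhb yag zmntr azdq ylb ghmp elrcf zxxxa vswa tyhw glslt spqvo aaf
Hunk 6: at line 6 remove [zxxxa,vswa] add [lsr,vizqz] -> 13 lines: jbqhb yag zmntr azdq ylb ghmp elrcf lsr vizqz tyhw glslt spqvo aaf
Hunk 7: at line 5 remove [elrcf,lsr] add [nqm] -> 12 lines: jbqhb yag zmntr azdq ylb ghmp nqm vizqz tyhw glslt spqvo aaf
Final line count: 12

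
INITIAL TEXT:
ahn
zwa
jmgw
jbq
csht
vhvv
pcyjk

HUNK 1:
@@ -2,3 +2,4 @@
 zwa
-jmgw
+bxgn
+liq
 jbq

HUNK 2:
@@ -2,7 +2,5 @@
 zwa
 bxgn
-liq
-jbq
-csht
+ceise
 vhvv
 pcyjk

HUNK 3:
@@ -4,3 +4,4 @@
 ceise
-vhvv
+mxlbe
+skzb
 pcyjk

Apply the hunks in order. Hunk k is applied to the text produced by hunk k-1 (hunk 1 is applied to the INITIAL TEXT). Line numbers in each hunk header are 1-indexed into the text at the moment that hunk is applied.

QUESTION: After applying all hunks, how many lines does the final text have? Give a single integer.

Answer: 7

Derivation:
Hunk 1: at line 2 remove [jmgw] add [bxgn,liq] -> 8 lines: ahn zwa bxgn liq jbq csht vhvv pcyjk
Hunk 2: at line 2 remove [liq,jbq,csht] add [ceise] -> 6 lines: ahn zwa bxgn ceise vhvv pcyjk
Hunk 3: at line 4 remove [vhvv] add [mxlbe,skzb] -> 7 lines: ahn zwa bxgn ceise mxlbe skzb pcyjk
Final line count: 7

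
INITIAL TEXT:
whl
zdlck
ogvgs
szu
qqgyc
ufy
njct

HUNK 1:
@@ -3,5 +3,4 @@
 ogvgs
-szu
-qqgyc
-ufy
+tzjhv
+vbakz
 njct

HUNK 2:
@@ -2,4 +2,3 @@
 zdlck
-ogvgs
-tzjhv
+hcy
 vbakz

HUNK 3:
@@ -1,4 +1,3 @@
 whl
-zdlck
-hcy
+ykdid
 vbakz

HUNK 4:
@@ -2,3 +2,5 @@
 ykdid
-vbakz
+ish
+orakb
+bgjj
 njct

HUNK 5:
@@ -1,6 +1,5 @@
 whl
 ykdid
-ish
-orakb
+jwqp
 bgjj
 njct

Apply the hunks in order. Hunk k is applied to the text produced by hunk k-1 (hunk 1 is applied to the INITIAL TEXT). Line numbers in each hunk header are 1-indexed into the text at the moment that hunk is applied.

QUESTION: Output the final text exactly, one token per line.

Hunk 1: at line 3 remove [szu,qqgyc,ufy] add [tzjhv,vbakz] -> 6 lines: whl zdlck ogvgs tzjhv vbakz njct
Hunk 2: at line 2 remove [ogvgs,tzjhv] add [hcy] -> 5 lines: whl zdlck hcy vbakz njct
Hunk 3: at line 1 remove [zdlck,hcy] add [ykdid] -> 4 lines: whl ykdid vbakz njct
Hunk 4: at line 2 remove [vbakz] add [ish,orakb,bgjj] -> 6 lines: whl ykdid ish orakb bgjj njct
Hunk 5: at line 1 remove [ish,orakb] add [jwqp] -> 5 lines: whl ykdid jwqp bgjj njct

Answer: whl
ykdid
jwqp
bgjj
njct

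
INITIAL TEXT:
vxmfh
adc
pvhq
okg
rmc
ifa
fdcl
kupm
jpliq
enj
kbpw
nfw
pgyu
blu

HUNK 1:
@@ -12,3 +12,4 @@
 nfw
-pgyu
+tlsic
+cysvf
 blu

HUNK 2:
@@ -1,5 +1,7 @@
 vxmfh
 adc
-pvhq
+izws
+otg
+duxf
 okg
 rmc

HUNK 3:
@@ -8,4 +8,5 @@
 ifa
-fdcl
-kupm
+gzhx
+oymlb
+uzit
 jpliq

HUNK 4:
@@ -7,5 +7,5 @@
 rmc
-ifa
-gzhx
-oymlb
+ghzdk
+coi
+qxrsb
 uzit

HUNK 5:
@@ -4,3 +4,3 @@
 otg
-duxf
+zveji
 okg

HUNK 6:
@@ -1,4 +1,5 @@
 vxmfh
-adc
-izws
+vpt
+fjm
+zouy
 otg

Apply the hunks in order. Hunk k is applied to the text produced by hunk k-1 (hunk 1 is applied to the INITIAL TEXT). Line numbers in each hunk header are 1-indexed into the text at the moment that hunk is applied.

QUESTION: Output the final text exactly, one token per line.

Answer: vxmfh
vpt
fjm
zouy
otg
zveji
okg
rmc
ghzdk
coi
qxrsb
uzit
jpliq
enj
kbpw
nfw
tlsic
cysvf
blu

Derivation:
Hunk 1: at line 12 remove [pgyu] add [tlsic,cysvf] -> 15 lines: vxmfh adc pvhq okg rmc ifa fdcl kupm jpliq enj kbpw nfw tlsic cysvf blu
Hunk 2: at line 1 remove [pvhq] add [izws,otg,duxf] -> 17 lines: vxmfh adc izws otg duxf okg rmc ifa fdcl kupm jpliq enj kbpw nfw tlsic cysvf blu
Hunk 3: at line 8 remove [fdcl,kupm] add [gzhx,oymlb,uzit] -> 18 lines: vxmfh adc izws otg duxf okg rmc ifa gzhx oymlb uzit jpliq enj kbpw nfw tlsic cysvf blu
Hunk 4: at line 7 remove [ifa,gzhx,oymlb] add [ghzdk,coi,qxrsb] -> 18 lines: vxmfh adc izws otg duxf okg rmc ghzdk coi qxrsb uzit jpliq enj kbpw nfw tlsic cysvf blu
Hunk 5: at line 4 remove [duxf] add [zveji] -> 18 lines: vxmfh adc izws otg zveji okg rmc ghzdk coi qxrsb uzit jpliq enj kbpw nfw tlsic cysvf blu
Hunk 6: at line 1 remove [adc,izws] add [vpt,fjm,zouy] -> 19 lines: vxmfh vpt fjm zouy otg zveji okg rmc ghzdk coi qxrsb uzit jpliq enj kbpw nfw tlsic cysvf blu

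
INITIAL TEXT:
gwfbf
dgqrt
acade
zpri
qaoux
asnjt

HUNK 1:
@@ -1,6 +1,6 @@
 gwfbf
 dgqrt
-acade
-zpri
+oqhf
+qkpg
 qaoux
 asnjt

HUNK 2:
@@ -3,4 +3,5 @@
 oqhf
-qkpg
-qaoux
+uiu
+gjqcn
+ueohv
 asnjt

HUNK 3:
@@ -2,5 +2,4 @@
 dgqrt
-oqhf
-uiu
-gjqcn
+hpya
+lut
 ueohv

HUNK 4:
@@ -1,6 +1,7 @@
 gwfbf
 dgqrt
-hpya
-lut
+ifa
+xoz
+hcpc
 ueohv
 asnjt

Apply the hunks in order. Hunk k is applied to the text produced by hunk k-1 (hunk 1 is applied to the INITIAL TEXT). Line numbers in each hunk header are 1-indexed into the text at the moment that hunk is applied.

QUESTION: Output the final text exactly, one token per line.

Hunk 1: at line 1 remove [acade,zpri] add [oqhf,qkpg] -> 6 lines: gwfbf dgqrt oqhf qkpg qaoux asnjt
Hunk 2: at line 3 remove [qkpg,qaoux] add [uiu,gjqcn,ueohv] -> 7 lines: gwfbf dgqrt oqhf uiu gjqcn ueohv asnjt
Hunk 3: at line 2 remove [oqhf,uiu,gjqcn] add [hpya,lut] -> 6 lines: gwfbf dgqrt hpya lut ueohv asnjt
Hunk 4: at line 1 remove [hpya,lut] add [ifa,xoz,hcpc] -> 7 lines: gwfbf dgqrt ifa xoz hcpc ueohv asnjt

Answer: gwfbf
dgqrt
ifa
xoz
hcpc
ueohv
asnjt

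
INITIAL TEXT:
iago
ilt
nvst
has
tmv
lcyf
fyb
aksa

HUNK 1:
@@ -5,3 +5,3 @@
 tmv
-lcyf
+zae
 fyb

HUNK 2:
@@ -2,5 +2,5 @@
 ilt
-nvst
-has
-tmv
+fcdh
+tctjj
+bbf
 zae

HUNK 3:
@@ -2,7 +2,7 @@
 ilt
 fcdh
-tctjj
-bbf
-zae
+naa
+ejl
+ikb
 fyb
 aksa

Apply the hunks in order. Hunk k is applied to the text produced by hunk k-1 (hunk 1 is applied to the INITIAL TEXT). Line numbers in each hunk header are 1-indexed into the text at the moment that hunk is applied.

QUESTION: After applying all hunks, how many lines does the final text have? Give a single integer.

Hunk 1: at line 5 remove [lcyf] add [zae] -> 8 lines: iago ilt nvst has tmv zae fyb aksa
Hunk 2: at line 2 remove [nvst,has,tmv] add [fcdh,tctjj,bbf] -> 8 lines: iago ilt fcdh tctjj bbf zae fyb aksa
Hunk 3: at line 2 remove [tctjj,bbf,zae] add [naa,ejl,ikb] -> 8 lines: iago ilt fcdh naa ejl ikb fyb aksa
Final line count: 8

Answer: 8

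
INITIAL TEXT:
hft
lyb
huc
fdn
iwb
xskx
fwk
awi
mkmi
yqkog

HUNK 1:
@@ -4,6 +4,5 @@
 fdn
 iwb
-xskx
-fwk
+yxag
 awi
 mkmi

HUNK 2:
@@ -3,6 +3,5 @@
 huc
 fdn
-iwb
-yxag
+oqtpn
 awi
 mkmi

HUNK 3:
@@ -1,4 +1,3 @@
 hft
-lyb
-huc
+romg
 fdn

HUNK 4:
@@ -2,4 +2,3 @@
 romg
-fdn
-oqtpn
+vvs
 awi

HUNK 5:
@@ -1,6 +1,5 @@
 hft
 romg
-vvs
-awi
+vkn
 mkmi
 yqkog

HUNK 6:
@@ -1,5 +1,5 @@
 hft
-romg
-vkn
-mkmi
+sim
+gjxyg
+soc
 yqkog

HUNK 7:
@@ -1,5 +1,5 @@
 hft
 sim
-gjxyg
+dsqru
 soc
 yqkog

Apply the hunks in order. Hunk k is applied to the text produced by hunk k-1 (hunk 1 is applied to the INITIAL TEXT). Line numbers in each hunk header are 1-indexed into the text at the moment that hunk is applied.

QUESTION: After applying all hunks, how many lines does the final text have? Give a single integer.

Hunk 1: at line 4 remove [xskx,fwk] add [yxag] -> 9 lines: hft lyb huc fdn iwb yxag awi mkmi yqkog
Hunk 2: at line 3 remove [iwb,yxag] add [oqtpn] -> 8 lines: hft lyb huc fdn oqtpn awi mkmi yqkog
Hunk 3: at line 1 remove [lyb,huc] add [romg] -> 7 lines: hft romg fdn oqtpn awi mkmi yqkog
Hunk 4: at line 2 remove [fdn,oqtpn] add [vvs] -> 6 lines: hft romg vvs awi mkmi yqkog
Hunk 5: at line 1 remove [vvs,awi] add [vkn] -> 5 lines: hft romg vkn mkmi yqkog
Hunk 6: at line 1 remove [romg,vkn,mkmi] add [sim,gjxyg,soc] -> 5 lines: hft sim gjxyg soc yqkog
Hunk 7: at line 1 remove [gjxyg] add [dsqru] -> 5 lines: hft sim dsqru soc yqkog
Final line count: 5

Answer: 5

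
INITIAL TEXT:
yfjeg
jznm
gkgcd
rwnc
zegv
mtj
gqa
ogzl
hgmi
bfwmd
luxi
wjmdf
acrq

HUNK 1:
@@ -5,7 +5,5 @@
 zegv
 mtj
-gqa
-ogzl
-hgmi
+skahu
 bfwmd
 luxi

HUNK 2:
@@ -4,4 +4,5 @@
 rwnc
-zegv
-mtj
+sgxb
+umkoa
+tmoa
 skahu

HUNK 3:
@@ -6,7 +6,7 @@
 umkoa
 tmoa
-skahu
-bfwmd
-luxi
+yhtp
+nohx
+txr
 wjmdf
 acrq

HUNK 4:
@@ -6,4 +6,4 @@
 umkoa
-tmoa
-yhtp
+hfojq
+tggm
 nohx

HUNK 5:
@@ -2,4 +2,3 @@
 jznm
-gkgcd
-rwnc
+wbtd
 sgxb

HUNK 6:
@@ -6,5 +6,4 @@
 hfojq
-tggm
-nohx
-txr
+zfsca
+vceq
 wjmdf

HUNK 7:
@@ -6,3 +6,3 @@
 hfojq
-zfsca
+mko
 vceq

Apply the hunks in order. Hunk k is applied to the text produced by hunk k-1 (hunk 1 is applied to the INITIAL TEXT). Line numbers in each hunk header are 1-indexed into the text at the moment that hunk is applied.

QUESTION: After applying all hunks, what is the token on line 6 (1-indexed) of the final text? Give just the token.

Hunk 1: at line 5 remove [gqa,ogzl,hgmi] add [skahu] -> 11 lines: yfjeg jznm gkgcd rwnc zegv mtj skahu bfwmd luxi wjmdf acrq
Hunk 2: at line 4 remove [zegv,mtj] add [sgxb,umkoa,tmoa] -> 12 lines: yfjeg jznm gkgcd rwnc sgxb umkoa tmoa skahu bfwmd luxi wjmdf acrq
Hunk 3: at line 6 remove [skahu,bfwmd,luxi] add [yhtp,nohx,txr] -> 12 lines: yfjeg jznm gkgcd rwnc sgxb umkoa tmoa yhtp nohx txr wjmdf acrq
Hunk 4: at line 6 remove [tmoa,yhtp] add [hfojq,tggm] -> 12 lines: yfjeg jznm gkgcd rwnc sgxb umkoa hfojq tggm nohx txr wjmdf acrq
Hunk 5: at line 2 remove [gkgcd,rwnc] add [wbtd] -> 11 lines: yfjeg jznm wbtd sgxb umkoa hfojq tggm nohx txr wjmdf acrq
Hunk 6: at line 6 remove [tggm,nohx,txr] add [zfsca,vceq] -> 10 lines: yfjeg jznm wbtd sgxb umkoa hfojq zfsca vceq wjmdf acrq
Hunk 7: at line 6 remove [zfsca] add [mko] -> 10 lines: yfjeg jznm wbtd sgxb umkoa hfojq mko vceq wjmdf acrq
Final line 6: hfojq

Answer: hfojq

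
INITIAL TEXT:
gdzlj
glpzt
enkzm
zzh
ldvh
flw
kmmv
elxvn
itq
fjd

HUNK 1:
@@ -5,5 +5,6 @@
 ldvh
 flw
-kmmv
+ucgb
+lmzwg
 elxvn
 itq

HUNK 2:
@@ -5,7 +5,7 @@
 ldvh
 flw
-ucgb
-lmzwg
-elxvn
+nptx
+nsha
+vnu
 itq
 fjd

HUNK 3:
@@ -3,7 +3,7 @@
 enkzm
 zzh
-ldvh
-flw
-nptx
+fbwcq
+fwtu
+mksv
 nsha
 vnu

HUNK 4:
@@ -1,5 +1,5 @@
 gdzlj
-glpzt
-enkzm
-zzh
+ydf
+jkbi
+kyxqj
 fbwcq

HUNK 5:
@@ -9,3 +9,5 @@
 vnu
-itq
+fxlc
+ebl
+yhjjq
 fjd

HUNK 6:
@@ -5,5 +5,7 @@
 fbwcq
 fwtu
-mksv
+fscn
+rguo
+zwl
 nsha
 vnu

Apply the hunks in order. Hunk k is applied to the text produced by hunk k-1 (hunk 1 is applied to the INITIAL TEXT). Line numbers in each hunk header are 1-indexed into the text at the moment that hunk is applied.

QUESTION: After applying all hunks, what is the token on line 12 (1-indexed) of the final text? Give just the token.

Answer: fxlc

Derivation:
Hunk 1: at line 5 remove [kmmv] add [ucgb,lmzwg] -> 11 lines: gdzlj glpzt enkzm zzh ldvh flw ucgb lmzwg elxvn itq fjd
Hunk 2: at line 5 remove [ucgb,lmzwg,elxvn] add [nptx,nsha,vnu] -> 11 lines: gdzlj glpzt enkzm zzh ldvh flw nptx nsha vnu itq fjd
Hunk 3: at line 3 remove [ldvh,flw,nptx] add [fbwcq,fwtu,mksv] -> 11 lines: gdzlj glpzt enkzm zzh fbwcq fwtu mksv nsha vnu itq fjd
Hunk 4: at line 1 remove [glpzt,enkzm,zzh] add [ydf,jkbi,kyxqj] -> 11 lines: gdzlj ydf jkbi kyxqj fbwcq fwtu mksv nsha vnu itq fjd
Hunk 5: at line 9 remove [itq] add [fxlc,ebl,yhjjq] -> 13 lines: gdzlj ydf jkbi kyxqj fbwcq fwtu mksv nsha vnu fxlc ebl yhjjq fjd
Hunk 6: at line 5 remove [mksv] add [fscn,rguo,zwl] -> 15 lines: gdzlj ydf jkbi kyxqj fbwcq fwtu fscn rguo zwl nsha vnu fxlc ebl yhjjq fjd
Final line 12: fxlc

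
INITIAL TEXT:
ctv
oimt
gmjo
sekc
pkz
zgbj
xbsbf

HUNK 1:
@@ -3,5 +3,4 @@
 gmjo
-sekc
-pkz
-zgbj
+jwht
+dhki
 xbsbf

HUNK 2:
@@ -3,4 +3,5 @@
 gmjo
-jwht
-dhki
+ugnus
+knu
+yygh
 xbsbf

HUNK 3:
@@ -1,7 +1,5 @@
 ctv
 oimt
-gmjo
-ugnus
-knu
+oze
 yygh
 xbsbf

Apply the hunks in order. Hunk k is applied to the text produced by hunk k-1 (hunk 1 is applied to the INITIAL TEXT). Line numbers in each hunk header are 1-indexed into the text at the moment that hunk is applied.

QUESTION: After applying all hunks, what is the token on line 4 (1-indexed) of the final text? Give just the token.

Hunk 1: at line 3 remove [sekc,pkz,zgbj] add [jwht,dhki] -> 6 lines: ctv oimt gmjo jwht dhki xbsbf
Hunk 2: at line 3 remove [jwht,dhki] add [ugnus,knu,yygh] -> 7 lines: ctv oimt gmjo ugnus knu yygh xbsbf
Hunk 3: at line 1 remove [gmjo,ugnus,knu] add [oze] -> 5 lines: ctv oimt oze yygh xbsbf
Final line 4: yygh

Answer: yygh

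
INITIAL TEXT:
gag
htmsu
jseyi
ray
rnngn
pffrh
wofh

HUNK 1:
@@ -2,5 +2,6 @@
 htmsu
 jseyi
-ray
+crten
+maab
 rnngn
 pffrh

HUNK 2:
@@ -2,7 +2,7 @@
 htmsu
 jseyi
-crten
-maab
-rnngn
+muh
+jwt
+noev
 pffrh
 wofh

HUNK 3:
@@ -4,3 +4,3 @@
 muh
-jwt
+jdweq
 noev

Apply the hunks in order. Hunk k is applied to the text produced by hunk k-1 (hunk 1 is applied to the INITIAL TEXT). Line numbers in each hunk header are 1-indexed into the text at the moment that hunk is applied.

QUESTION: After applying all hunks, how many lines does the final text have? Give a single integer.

Hunk 1: at line 2 remove [ray] add [crten,maab] -> 8 lines: gag htmsu jseyi crten maab rnngn pffrh wofh
Hunk 2: at line 2 remove [crten,maab,rnngn] add [muh,jwt,noev] -> 8 lines: gag htmsu jseyi muh jwt noev pffrh wofh
Hunk 3: at line 4 remove [jwt] add [jdweq] -> 8 lines: gag htmsu jseyi muh jdweq noev pffrh wofh
Final line count: 8

Answer: 8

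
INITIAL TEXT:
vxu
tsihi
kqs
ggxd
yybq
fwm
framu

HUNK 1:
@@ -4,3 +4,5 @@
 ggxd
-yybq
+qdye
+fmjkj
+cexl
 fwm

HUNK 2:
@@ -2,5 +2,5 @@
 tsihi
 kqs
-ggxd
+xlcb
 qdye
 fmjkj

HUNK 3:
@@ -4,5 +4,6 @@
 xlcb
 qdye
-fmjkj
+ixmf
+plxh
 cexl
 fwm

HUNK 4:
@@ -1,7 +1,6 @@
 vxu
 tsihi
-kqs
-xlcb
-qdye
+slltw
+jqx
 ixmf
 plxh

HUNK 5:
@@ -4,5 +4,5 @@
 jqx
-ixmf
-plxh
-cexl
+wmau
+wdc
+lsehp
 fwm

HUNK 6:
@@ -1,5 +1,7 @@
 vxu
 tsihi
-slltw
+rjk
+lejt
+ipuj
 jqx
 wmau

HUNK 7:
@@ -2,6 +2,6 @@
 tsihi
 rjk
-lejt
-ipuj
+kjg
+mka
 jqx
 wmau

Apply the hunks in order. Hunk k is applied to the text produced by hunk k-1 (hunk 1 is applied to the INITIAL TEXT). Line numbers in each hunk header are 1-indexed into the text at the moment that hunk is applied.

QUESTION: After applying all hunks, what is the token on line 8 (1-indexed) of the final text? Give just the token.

Hunk 1: at line 4 remove [yybq] add [qdye,fmjkj,cexl] -> 9 lines: vxu tsihi kqs ggxd qdye fmjkj cexl fwm framu
Hunk 2: at line 2 remove [ggxd] add [xlcb] -> 9 lines: vxu tsihi kqs xlcb qdye fmjkj cexl fwm framu
Hunk 3: at line 4 remove [fmjkj] add [ixmf,plxh] -> 10 lines: vxu tsihi kqs xlcb qdye ixmf plxh cexl fwm framu
Hunk 4: at line 1 remove [kqs,xlcb,qdye] add [slltw,jqx] -> 9 lines: vxu tsihi slltw jqx ixmf plxh cexl fwm framu
Hunk 5: at line 4 remove [ixmf,plxh,cexl] add [wmau,wdc,lsehp] -> 9 lines: vxu tsihi slltw jqx wmau wdc lsehp fwm framu
Hunk 6: at line 1 remove [slltw] add [rjk,lejt,ipuj] -> 11 lines: vxu tsihi rjk lejt ipuj jqx wmau wdc lsehp fwm framu
Hunk 7: at line 2 remove [lejt,ipuj] add [kjg,mka] -> 11 lines: vxu tsihi rjk kjg mka jqx wmau wdc lsehp fwm framu
Final line 8: wdc

Answer: wdc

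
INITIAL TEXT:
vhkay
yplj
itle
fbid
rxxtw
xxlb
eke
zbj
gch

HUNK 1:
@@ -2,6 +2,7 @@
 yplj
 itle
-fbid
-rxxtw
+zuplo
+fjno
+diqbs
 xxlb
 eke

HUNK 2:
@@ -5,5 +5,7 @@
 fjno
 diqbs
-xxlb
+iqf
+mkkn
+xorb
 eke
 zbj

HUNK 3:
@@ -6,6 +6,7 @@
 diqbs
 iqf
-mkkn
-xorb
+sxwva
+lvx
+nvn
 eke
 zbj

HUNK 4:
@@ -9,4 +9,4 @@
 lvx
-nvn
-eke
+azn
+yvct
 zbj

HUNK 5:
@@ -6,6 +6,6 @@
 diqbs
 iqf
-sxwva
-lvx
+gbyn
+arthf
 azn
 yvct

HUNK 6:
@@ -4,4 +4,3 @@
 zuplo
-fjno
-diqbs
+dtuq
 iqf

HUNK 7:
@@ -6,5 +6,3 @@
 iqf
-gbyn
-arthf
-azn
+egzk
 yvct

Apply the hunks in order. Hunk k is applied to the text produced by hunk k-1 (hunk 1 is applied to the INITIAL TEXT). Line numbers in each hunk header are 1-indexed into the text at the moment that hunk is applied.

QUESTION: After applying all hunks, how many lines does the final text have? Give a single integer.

Answer: 10

Derivation:
Hunk 1: at line 2 remove [fbid,rxxtw] add [zuplo,fjno,diqbs] -> 10 lines: vhkay yplj itle zuplo fjno diqbs xxlb eke zbj gch
Hunk 2: at line 5 remove [xxlb] add [iqf,mkkn,xorb] -> 12 lines: vhkay yplj itle zuplo fjno diqbs iqf mkkn xorb eke zbj gch
Hunk 3: at line 6 remove [mkkn,xorb] add [sxwva,lvx,nvn] -> 13 lines: vhkay yplj itle zuplo fjno diqbs iqf sxwva lvx nvn eke zbj gch
Hunk 4: at line 9 remove [nvn,eke] add [azn,yvct] -> 13 lines: vhkay yplj itle zuplo fjno diqbs iqf sxwva lvx azn yvct zbj gch
Hunk 5: at line 6 remove [sxwva,lvx] add [gbyn,arthf] -> 13 lines: vhkay yplj itle zuplo fjno diqbs iqf gbyn arthf azn yvct zbj gch
Hunk 6: at line 4 remove [fjno,diqbs] add [dtuq] -> 12 lines: vhkay yplj itle zuplo dtuq iqf gbyn arthf azn yvct zbj gch
Hunk 7: at line 6 remove [gbyn,arthf,azn] add [egzk] -> 10 lines: vhkay yplj itle zuplo dtuq iqf egzk yvct zbj gch
Final line count: 10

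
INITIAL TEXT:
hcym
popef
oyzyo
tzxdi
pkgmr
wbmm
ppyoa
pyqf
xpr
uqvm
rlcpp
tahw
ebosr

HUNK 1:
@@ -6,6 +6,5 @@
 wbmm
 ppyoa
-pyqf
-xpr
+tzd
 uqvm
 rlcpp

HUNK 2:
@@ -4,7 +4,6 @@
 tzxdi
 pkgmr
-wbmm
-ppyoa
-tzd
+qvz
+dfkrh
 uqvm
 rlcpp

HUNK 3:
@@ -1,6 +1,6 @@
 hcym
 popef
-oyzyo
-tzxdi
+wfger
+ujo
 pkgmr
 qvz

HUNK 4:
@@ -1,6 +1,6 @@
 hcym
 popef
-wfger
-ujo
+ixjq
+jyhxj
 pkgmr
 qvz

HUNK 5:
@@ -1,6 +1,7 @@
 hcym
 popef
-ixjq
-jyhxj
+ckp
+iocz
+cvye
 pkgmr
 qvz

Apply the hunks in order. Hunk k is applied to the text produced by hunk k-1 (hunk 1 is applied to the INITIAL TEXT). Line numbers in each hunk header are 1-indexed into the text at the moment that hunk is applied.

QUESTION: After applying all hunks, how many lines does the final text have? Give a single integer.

Hunk 1: at line 6 remove [pyqf,xpr] add [tzd] -> 12 lines: hcym popef oyzyo tzxdi pkgmr wbmm ppyoa tzd uqvm rlcpp tahw ebosr
Hunk 2: at line 4 remove [wbmm,ppyoa,tzd] add [qvz,dfkrh] -> 11 lines: hcym popef oyzyo tzxdi pkgmr qvz dfkrh uqvm rlcpp tahw ebosr
Hunk 3: at line 1 remove [oyzyo,tzxdi] add [wfger,ujo] -> 11 lines: hcym popef wfger ujo pkgmr qvz dfkrh uqvm rlcpp tahw ebosr
Hunk 4: at line 1 remove [wfger,ujo] add [ixjq,jyhxj] -> 11 lines: hcym popef ixjq jyhxj pkgmr qvz dfkrh uqvm rlcpp tahw ebosr
Hunk 5: at line 1 remove [ixjq,jyhxj] add [ckp,iocz,cvye] -> 12 lines: hcym popef ckp iocz cvye pkgmr qvz dfkrh uqvm rlcpp tahw ebosr
Final line count: 12

Answer: 12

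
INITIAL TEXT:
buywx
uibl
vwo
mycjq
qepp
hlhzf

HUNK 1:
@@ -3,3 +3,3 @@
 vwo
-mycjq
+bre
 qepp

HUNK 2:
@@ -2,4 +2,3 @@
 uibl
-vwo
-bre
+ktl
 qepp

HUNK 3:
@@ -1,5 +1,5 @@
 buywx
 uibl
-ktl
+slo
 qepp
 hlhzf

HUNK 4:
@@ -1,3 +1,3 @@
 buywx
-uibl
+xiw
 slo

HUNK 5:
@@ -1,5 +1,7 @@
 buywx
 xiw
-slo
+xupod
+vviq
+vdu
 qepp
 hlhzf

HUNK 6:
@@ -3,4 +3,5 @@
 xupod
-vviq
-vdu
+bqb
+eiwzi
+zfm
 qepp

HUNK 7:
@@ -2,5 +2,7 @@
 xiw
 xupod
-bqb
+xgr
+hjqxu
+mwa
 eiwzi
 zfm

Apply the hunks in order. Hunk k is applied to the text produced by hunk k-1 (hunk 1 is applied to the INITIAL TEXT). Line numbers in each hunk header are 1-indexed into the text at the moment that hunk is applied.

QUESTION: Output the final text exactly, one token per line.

Answer: buywx
xiw
xupod
xgr
hjqxu
mwa
eiwzi
zfm
qepp
hlhzf

Derivation:
Hunk 1: at line 3 remove [mycjq] add [bre] -> 6 lines: buywx uibl vwo bre qepp hlhzf
Hunk 2: at line 2 remove [vwo,bre] add [ktl] -> 5 lines: buywx uibl ktl qepp hlhzf
Hunk 3: at line 1 remove [ktl] add [slo] -> 5 lines: buywx uibl slo qepp hlhzf
Hunk 4: at line 1 remove [uibl] add [xiw] -> 5 lines: buywx xiw slo qepp hlhzf
Hunk 5: at line 1 remove [slo] add [xupod,vviq,vdu] -> 7 lines: buywx xiw xupod vviq vdu qepp hlhzf
Hunk 6: at line 3 remove [vviq,vdu] add [bqb,eiwzi,zfm] -> 8 lines: buywx xiw xupod bqb eiwzi zfm qepp hlhzf
Hunk 7: at line 2 remove [bqb] add [xgr,hjqxu,mwa] -> 10 lines: buywx xiw xupod xgr hjqxu mwa eiwzi zfm qepp hlhzf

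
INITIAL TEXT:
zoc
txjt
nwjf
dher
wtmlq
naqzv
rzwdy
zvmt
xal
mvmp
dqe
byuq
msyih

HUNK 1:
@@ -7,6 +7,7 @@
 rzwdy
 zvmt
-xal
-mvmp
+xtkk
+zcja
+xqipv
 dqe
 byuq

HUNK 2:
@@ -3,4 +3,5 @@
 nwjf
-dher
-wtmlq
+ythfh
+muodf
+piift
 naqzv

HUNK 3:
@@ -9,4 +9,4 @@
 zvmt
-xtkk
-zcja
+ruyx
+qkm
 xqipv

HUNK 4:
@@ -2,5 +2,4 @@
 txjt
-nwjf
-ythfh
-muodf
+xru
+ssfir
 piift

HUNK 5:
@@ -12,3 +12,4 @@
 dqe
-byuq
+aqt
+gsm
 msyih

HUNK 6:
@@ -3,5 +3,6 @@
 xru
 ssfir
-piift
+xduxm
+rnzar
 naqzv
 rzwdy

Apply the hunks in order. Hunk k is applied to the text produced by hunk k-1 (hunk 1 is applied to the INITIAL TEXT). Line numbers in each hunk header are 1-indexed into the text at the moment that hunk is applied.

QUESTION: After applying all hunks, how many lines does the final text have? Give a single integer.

Hunk 1: at line 7 remove [xal,mvmp] add [xtkk,zcja,xqipv] -> 14 lines: zoc txjt nwjf dher wtmlq naqzv rzwdy zvmt xtkk zcja xqipv dqe byuq msyih
Hunk 2: at line 3 remove [dher,wtmlq] add [ythfh,muodf,piift] -> 15 lines: zoc txjt nwjf ythfh muodf piift naqzv rzwdy zvmt xtkk zcja xqipv dqe byuq msyih
Hunk 3: at line 9 remove [xtkk,zcja] add [ruyx,qkm] -> 15 lines: zoc txjt nwjf ythfh muodf piift naqzv rzwdy zvmt ruyx qkm xqipv dqe byuq msyih
Hunk 4: at line 2 remove [nwjf,ythfh,muodf] add [xru,ssfir] -> 14 lines: zoc txjt xru ssfir piift naqzv rzwdy zvmt ruyx qkm xqipv dqe byuq msyih
Hunk 5: at line 12 remove [byuq] add [aqt,gsm] -> 15 lines: zoc txjt xru ssfir piift naqzv rzwdy zvmt ruyx qkm xqipv dqe aqt gsm msyih
Hunk 6: at line 3 remove [piift] add [xduxm,rnzar] -> 16 lines: zoc txjt xru ssfir xduxm rnzar naqzv rzwdy zvmt ruyx qkm xqipv dqe aqt gsm msyih
Final line count: 16

Answer: 16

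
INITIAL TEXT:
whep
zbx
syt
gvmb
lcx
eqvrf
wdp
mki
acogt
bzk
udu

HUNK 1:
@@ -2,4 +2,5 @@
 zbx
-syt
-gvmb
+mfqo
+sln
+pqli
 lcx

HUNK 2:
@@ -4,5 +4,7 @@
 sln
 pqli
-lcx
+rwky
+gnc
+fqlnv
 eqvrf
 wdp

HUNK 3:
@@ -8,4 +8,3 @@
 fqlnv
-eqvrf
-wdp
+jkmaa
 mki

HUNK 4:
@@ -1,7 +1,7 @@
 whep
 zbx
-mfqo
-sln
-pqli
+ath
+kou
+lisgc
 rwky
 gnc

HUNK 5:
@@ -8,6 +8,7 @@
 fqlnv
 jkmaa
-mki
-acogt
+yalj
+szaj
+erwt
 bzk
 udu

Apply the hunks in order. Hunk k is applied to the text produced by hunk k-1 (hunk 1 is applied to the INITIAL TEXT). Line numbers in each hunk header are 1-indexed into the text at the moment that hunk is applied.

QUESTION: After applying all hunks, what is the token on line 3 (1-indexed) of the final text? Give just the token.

Hunk 1: at line 2 remove [syt,gvmb] add [mfqo,sln,pqli] -> 12 lines: whep zbx mfqo sln pqli lcx eqvrf wdp mki acogt bzk udu
Hunk 2: at line 4 remove [lcx] add [rwky,gnc,fqlnv] -> 14 lines: whep zbx mfqo sln pqli rwky gnc fqlnv eqvrf wdp mki acogt bzk udu
Hunk 3: at line 8 remove [eqvrf,wdp] add [jkmaa] -> 13 lines: whep zbx mfqo sln pqli rwky gnc fqlnv jkmaa mki acogt bzk udu
Hunk 4: at line 1 remove [mfqo,sln,pqli] add [ath,kou,lisgc] -> 13 lines: whep zbx ath kou lisgc rwky gnc fqlnv jkmaa mki acogt bzk udu
Hunk 5: at line 8 remove [mki,acogt] add [yalj,szaj,erwt] -> 14 lines: whep zbx ath kou lisgc rwky gnc fqlnv jkmaa yalj szaj erwt bzk udu
Final line 3: ath

Answer: ath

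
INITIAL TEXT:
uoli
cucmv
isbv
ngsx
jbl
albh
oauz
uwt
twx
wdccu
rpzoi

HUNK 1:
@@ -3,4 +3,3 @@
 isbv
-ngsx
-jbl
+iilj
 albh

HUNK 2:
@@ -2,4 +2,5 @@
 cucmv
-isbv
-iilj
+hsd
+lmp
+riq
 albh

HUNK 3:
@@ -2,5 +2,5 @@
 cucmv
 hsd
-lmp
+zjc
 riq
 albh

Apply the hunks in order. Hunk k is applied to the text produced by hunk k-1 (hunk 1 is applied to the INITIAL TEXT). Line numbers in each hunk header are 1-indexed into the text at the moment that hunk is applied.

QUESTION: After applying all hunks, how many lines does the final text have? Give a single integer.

Hunk 1: at line 3 remove [ngsx,jbl] add [iilj] -> 10 lines: uoli cucmv isbv iilj albh oauz uwt twx wdccu rpzoi
Hunk 2: at line 2 remove [isbv,iilj] add [hsd,lmp,riq] -> 11 lines: uoli cucmv hsd lmp riq albh oauz uwt twx wdccu rpzoi
Hunk 3: at line 2 remove [lmp] add [zjc] -> 11 lines: uoli cucmv hsd zjc riq albh oauz uwt twx wdccu rpzoi
Final line count: 11

Answer: 11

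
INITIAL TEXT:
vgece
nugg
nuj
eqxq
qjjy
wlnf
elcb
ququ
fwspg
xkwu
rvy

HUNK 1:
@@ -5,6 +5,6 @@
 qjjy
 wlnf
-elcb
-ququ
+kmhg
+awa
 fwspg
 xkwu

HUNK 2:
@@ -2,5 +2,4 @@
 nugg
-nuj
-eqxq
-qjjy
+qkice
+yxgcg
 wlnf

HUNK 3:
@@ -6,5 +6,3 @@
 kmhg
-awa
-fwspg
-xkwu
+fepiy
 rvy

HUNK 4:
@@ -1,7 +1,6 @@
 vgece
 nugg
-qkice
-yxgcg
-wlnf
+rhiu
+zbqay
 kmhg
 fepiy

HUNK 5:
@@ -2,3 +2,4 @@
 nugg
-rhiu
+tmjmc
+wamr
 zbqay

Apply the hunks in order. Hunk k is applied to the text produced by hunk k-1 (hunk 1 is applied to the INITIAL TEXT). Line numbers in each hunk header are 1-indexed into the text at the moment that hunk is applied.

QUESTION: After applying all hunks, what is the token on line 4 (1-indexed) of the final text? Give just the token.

Hunk 1: at line 5 remove [elcb,ququ] add [kmhg,awa] -> 11 lines: vgece nugg nuj eqxq qjjy wlnf kmhg awa fwspg xkwu rvy
Hunk 2: at line 2 remove [nuj,eqxq,qjjy] add [qkice,yxgcg] -> 10 lines: vgece nugg qkice yxgcg wlnf kmhg awa fwspg xkwu rvy
Hunk 3: at line 6 remove [awa,fwspg,xkwu] add [fepiy] -> 8 lines: vgece nugg qkice yxgcg wlnf kmhg fepiy rvy
Hunk 4: at line 1 remove [qkice,yxgcg,wlnf] add [rhiu,zbqay] -> 7 lines: vgece nugg rhiu zbqay kmhg fepiy rvy
Hunk 5: at line 2 remove [rhiu] add [tmjmc,wamr] -> 8 lines: vgece nugg tmjmc wamr zbqay kmhg fepiy rvy
Final line 4: wamr

Answer: wamr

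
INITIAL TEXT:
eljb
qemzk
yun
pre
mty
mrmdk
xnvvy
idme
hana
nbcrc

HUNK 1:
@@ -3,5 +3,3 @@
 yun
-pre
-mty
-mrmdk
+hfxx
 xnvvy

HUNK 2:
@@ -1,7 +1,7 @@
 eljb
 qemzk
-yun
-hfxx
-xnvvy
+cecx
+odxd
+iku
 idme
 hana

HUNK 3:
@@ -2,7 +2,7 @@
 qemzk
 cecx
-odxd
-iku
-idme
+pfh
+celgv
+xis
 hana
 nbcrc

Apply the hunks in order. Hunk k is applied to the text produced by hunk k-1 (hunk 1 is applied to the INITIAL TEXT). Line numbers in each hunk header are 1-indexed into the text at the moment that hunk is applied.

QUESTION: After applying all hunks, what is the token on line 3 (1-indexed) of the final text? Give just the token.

Hunk 1: at line 3 remove [pre,mty,mrmdk] add [hfxx] -> 8 lines: eljb qemzk yun hfxx xnvvy idme hana nbcrc
Hunk 2: at line 1 remove [yun,hfxx,xnvvy] add [cecx,odxd,iku] -> 8 lines: eljb qemzk cecx odxd iku idme hana nbcrc
Hunk 3: at line 2 remove [odxd,iku,idme] add [pfh,celgv,xis] -> 8 lines: eljb qemzk cecx pfh celgv xis hana nbcrc
Final line 3: cecx

Answer: cecx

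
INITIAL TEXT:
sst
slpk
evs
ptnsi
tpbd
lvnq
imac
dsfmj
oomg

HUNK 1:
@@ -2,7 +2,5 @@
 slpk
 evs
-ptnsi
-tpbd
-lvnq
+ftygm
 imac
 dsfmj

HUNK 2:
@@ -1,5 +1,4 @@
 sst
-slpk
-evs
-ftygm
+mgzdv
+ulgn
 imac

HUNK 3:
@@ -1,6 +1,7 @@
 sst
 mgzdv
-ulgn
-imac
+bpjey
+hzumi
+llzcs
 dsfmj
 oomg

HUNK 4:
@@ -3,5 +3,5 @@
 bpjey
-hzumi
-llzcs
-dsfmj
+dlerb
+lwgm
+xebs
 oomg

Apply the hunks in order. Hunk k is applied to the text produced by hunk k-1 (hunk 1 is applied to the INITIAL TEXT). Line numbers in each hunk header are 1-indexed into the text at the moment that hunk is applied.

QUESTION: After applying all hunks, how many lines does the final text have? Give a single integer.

Hunk 1: at line 2 remove [ptnsi,tpbd,lvnq] add [ftygm] -> 7 lines: sst slpk evs ftygm imac dsfmj oomg
Hunk 2: at line 1 remove [slpk,evs,ftygm] add [mgzdv,ulgn] -> 6 lines: sst mgzdv ulgn imac dsfmj oomg
Hunk 3: at line 1 remove [ulgn,imac] add [bpjey,hzumi,llzcs] -> 7 lines: sst mgzdv bpjey hzumi llzcs dsfmj oomg
Hunk 4: at line 3 remove [hzumi,llzcs,dsfmj] add [dlerb,lwgm,xebs] -> 7 lines: sst mgzdv bpjey dlerb lwgm xebs oomg
Final line count: 7

Answer: 7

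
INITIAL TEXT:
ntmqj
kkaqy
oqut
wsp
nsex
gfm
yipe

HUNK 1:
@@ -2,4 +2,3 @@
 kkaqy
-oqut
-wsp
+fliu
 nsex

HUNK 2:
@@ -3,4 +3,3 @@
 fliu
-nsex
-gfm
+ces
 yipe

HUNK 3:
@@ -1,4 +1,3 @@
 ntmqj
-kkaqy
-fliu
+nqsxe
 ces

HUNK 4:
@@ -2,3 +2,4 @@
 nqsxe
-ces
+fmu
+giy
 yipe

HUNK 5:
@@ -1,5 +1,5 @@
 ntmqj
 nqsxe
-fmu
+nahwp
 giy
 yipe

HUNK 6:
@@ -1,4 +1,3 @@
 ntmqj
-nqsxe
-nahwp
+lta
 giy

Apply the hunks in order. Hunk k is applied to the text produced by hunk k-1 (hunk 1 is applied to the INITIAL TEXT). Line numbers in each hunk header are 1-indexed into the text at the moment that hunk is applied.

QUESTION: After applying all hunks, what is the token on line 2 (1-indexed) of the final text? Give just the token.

Answer: lta

Derivation:
Hunk 1: at line 2 remove [oqut,wsp] add [fliu] -> 6 lines: ntmqj kkaqy fliu nsex gfm yipe
Hunk 2: at line 3 remove [nsex,gfm] add [ces] -> 5 lines: ntmqj kkaqy fliu ces yipe
Hunk 3: at line 1 remove [kkaqy,fliu] add [nqsxe] -> 4 lines: ntmqj nqsxe ces yipe
Hunk 4: at line 2 remove [ces] add [fmu,giy] -> 5 lines: ntmqj nqsxe fmu giy yipe
Hunk 5: at line 1 remove [fmu] add [nahwp] -> 5 lines: ntmqj nqsxe nahwp giy yipe
Hunk 6: at line 1 remove [nqsxe,nahwp] add [lta] -> 4 lines: ntmqj lta giy yipe
Final line 2: lta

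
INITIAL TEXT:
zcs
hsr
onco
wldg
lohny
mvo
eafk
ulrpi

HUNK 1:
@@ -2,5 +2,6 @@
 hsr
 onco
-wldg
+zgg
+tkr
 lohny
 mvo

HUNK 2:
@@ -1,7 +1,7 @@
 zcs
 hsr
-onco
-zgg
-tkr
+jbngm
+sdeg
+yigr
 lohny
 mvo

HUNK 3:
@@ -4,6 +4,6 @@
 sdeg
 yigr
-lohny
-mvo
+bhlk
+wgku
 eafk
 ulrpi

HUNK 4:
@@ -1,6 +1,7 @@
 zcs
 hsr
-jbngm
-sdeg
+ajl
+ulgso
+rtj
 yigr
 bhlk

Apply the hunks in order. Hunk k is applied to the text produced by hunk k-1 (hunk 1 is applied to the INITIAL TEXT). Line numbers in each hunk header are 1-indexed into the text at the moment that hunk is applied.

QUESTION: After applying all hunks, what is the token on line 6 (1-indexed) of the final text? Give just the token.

Hunk 1: at line 2 remove [wldg] add [zgg,tkr] -> 9 lines: zcs hsr onco zgg tkr lohny mvo eafk ulrpi
Hunk 2: at line 1 remove [onco,zgg,tkr] add [jbngm,sdeg,yigr] -> 9 lines: zcs hsr jbngm sdeg yigr lohny mvo eafk ulrpi
Hunk 3: at line 4 remove [lohny,mvo] add [bhlk,wgku] -> 9 lines: zcs hsr jbngm sdeg yigr bhlk wgku eafk ulrpi
Hunk 4: at line 1 remove [jbngm,sdeg] add [ajl,ulgso,rtj] -> 10 lines: zcs hsr ajl ulgso rtj yigr bhlk wgku eafk ulrpi
Final line 6: yigr

Answer: yigr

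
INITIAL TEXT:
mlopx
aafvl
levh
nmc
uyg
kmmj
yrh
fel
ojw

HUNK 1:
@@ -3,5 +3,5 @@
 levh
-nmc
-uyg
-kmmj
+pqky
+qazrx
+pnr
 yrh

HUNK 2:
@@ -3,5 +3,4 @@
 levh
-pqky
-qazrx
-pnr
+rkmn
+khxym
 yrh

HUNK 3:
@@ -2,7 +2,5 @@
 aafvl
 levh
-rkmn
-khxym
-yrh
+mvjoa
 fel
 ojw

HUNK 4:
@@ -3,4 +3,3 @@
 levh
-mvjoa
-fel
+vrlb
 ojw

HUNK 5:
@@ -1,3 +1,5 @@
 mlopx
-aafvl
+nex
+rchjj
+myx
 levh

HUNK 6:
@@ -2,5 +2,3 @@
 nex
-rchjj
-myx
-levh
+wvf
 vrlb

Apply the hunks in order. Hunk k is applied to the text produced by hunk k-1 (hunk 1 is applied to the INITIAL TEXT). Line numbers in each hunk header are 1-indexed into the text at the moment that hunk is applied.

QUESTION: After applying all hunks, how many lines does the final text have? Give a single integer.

Hunk 1: at line 3 remove [nmc,uyg,kmmj] add [pqky,qazrx,pnr] -> 9 lines: mlopx aafvl levh pqky qazrx pnr yrh fel ojw
Hunk 2: at line 3 remove [pqky,qazrx,pnr] add [rkmn,khxym] -> 8 lines: mlopx aafvl levh rkmn khxym yrh fel ojw
Hunk 3: at line 2 remove [rkmn,khxym,yrh] add [mvjoa] -> 6 lines: mlopx aafvl levh mvjoa fel ojw
Hunk 4: at line 3 remove [mvjoa,fel] add [vrlb] -> 5 lines: mlopx aafvl levh vrlb ojw
Hunk 5: at line 1 remove [aafvl] add [nex,rchjj,myx] -> 7 lines: mlopx nex rchjj myx levh vrlb ojw
Hunk 6: at line 2 remove [rchjj,myx,levh] add [wvf] -> 5 lines: mlopx nex wvf vrlb ojw
Final line count: 5

Answer: 5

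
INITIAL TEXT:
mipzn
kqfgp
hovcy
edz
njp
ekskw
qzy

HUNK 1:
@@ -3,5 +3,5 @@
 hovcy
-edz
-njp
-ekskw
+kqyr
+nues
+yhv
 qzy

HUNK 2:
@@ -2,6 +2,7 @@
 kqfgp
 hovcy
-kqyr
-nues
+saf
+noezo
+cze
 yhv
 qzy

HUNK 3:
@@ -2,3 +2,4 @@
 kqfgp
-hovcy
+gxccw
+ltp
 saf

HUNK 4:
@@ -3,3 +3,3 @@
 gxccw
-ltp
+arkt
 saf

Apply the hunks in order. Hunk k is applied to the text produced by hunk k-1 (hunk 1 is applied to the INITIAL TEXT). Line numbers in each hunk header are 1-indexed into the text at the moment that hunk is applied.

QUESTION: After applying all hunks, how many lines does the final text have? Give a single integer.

Answer: 9

Derivation:
Hunk 1: at line 3 remove [edz,njp,ekskw] add [kqyr,nues,yhv] -> 7 lines: mipzn kqfgp hovcy kqyr nues yhv qzy
Hunk 2: at line 2 remove [kqyr,nues] add [saf,noezo,cze] -> 8 lines: mipzn kqfgp hovcy saf noezo cze yhv qzy
Hunk 3: at line 2 remove [hovcy] add [gxccw,ltp] -> 9 lines: mipzn kqfgp gxccw ltp saf noezo cze yhv qzy
Hunk 4: at line 3 remove [ltp] add [arkt] -> 9 lines: mipzn kqfgp gxccw arkt saf noezo cze yhv qzy
Final line count: 9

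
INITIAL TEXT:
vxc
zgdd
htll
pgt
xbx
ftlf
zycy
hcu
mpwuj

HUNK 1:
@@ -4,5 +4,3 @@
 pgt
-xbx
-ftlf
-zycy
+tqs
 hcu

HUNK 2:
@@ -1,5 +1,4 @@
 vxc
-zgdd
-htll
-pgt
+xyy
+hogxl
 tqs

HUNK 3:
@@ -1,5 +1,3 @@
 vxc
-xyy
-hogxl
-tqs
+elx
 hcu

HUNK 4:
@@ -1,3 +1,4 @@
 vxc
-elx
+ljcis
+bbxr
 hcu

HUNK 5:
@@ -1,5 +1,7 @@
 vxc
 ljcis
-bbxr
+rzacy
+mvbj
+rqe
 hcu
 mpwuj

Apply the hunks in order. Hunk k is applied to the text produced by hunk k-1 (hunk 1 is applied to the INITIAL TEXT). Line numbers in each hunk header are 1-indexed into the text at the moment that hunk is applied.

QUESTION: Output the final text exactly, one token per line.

Hunk 1: at line 4 remove [xbx,ftlf,zycy] add [tqs] -> 7 lines: vxc zgdd htll pgt tqs hcu mpwuj
Hunk 2: at line 1 remove [zgdd,htll,pgt] add [xyy,hogxl] -> 6 lines: vxc xyy hogxl tqs hcu mpwuj
Hunk 3: at line 1 remove [xyy,hogxl,tqs] add [elx] -> 4 lines: vxc elx hcu mpwuj
Hunk 4: at line 1 remove [elx] add [ljcis,bbxr] -> 5 lines: vxc ljcis bbxr hcu mpwuj
Hunk 5: at line 1 remove [bbxr] add [rzacy,mvbj,rqe] -> 7 lines: vxc ljcis rzacy mvbj rqe hcu mpwuj

Answer: vxc
ljcis
rzacy
mvbj
rqe
hcu
mpwuj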